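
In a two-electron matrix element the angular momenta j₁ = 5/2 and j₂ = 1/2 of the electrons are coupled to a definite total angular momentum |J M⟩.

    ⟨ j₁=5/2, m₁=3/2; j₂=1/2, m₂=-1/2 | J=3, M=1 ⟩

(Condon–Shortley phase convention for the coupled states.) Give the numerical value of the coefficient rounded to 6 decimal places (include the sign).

+0.577350

triangle: 0!*5!*1!/7! = 120/5040
(j±m)!: 4!*1!*0!*1!*4!*2! = 1152
prefactor² = (2J+1)*Δ*N² = 192
  k=0: +1/(0!*0!*1!*0!*4!*1!) = 1/24
Σ = 1/24  ⇒  CG² = 192*(1/24)² = 1/3
CG = +√(1/3) = +0.577350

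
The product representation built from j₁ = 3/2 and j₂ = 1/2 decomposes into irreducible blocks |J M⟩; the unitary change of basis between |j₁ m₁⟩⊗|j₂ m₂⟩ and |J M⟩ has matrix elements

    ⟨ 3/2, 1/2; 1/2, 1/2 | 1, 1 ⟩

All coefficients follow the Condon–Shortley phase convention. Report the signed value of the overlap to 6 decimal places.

-0.500000

triangle: 1!*2!*0!/4! = 2/24
(j±m)!: 2!*1!*1!*0!*2!*0! = 4
prefactor² = (2J+1)*Δ*N² = 1
  k=1: −1/(1!*0!*0!*0!*2!*0!) = -1/2
Σ = -1/2  ⇒  CG² = 1*(-1/2)² = 1/4
CG = −√(1/4) = -0.500000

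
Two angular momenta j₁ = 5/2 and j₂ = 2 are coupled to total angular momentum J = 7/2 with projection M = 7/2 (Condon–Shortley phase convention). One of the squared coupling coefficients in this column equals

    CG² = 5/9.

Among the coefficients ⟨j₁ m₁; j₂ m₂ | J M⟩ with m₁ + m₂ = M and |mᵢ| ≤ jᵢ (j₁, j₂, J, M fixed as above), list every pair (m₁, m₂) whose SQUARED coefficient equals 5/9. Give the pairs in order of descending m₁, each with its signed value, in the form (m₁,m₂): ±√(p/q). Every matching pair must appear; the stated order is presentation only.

Admissible pairs with m₁+m₂ = M = 7/2: (3/2,2), (5/2,1)
  (m₁,m₂)=(5/2,1): CG² = 5/9, CG = +√(5/9)   ← matches the target
  (m₁,m₂)=(3/2,2): CG² = 4/9, CG = −√(4/9)
Pairs with CG² = 5/9: (5/2,1): +√(5/9)

(5/2,1): +√(5/9)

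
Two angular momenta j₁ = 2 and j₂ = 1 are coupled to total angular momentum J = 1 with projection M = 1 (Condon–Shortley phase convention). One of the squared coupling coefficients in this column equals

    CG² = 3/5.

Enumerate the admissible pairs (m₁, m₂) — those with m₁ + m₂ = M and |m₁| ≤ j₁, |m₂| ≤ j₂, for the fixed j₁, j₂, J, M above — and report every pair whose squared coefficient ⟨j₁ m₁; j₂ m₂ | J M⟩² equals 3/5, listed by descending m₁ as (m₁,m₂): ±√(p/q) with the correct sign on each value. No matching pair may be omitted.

(2,-1): +√(3/5)

Admissible pairs with m₁+m₂ = M = 1: (0,1), (1,0), (2,-1)
  (m₁,m₂)=(2,-1): CG² = 3/5, CG = +√(3/5)   ← matches the target
  (m₁,m₂)=(1,0): CG² = 3/10, CG = −√(3/10)
  (m₁,m₂)=(0,1): CG² = 1/10, CG = +√(1/10)
Pairs with CG² = 3/5: (2,-1): +√(3/5)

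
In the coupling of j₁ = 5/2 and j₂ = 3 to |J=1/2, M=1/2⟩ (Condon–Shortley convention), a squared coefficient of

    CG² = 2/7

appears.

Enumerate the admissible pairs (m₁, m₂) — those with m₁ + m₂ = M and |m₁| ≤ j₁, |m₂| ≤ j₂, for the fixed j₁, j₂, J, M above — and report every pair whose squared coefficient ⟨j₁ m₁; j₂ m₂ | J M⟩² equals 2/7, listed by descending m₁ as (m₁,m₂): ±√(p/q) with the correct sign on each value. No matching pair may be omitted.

(-5/2,3): −√(2/7)

Admissible pairs with m₁+m₂ = M = 1/2: (-5/2,3), (-3/2,2), (-1/2,1), (1/2,0), (3/2,-1), (5/2,-2)
  (m₁,m₂)=(5/2,-2): CG² = 1/21, CG = +√(1/21)
  (m₁,m₂)=(3/2,-1): CG² = 2/21, CG = −√(2/21)
  (m₁,m₂)=(1/2,0): CG² = 1/7, CG = +√(1/7)
  (m₁,m₂)=(-1/2,1): CG² = 4/21, CG = −√(4/21)
  (m₁,m₂)=(-3/2,2): CG² = 5/21, CG = +√(5/21)
  (m₁,m₂)=(-5/2,3): CG² = 2/7, CG = −√(2/7)   ← matches the target
Pairs with CG² = 2/7: (-5/2,3): −√(2/7)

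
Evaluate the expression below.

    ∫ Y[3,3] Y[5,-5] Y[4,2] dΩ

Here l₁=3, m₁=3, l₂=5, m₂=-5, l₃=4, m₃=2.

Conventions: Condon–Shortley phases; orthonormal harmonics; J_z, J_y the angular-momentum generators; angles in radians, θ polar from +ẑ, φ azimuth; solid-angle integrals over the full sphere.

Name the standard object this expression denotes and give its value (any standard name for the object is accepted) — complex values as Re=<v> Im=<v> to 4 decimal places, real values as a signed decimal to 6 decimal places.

This is a Gaunt coefficient — the integral of a triple product of spherical harmonics over the sphere.
m-sum 0 ✓  L=12 even ✓  2≤4≤8 ✓
Π(2lᵢ+1) = 7×11×9 = 693
triangle coeff Δ(3,5,4) = 1/180180
Σ_t [1,3]: t=1:−1/576 t=2:+1/144 t=3:−1/576 = 1/288
(3j)²=20/1001 [(3 5 4; 0 0 0)], sign=+1
Σ_t [0,0]: t=0:+1/34560 = 1/34560
(3j)²=5/286 [(3 5 4; 3 -5 2)], sign=+1
⇒ 4πI² = 450/1859
I = (+1)√(450/1859/(4π)) = 0.13879110

Gaunt coefficient, +0.138791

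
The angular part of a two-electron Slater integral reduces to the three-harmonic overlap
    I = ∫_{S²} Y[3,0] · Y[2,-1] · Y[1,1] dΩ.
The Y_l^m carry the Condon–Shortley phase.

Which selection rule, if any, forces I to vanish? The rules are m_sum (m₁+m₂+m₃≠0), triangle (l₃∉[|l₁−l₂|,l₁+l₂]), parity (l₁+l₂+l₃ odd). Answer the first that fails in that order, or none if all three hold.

Σmᵢ = 0  ✓
l₃∈[|l₁−l₂|,l₁+l₂]=[1,5], have l₃=1  ✓
Σlᵢ = 6 ⇒ even  ✓

none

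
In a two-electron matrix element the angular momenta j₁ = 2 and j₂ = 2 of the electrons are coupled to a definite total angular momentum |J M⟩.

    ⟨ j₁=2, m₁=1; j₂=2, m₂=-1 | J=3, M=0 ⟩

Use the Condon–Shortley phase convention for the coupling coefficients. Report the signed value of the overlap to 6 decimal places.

j₁+j₂−J=1  J+j₁−j₂=3  J−j₁+j₂=3  j₁+j₂+J+1=8
(j₁±m₁, j₂±m₂, J±M) = (3,1,1,3,3,3)
P² = 81/10
sum k=0..1:
  [0] +1/4 = 1/4
  [1] −1/36 = -1/36
S = 2/9
C² = P²·S² = 2/5 ; C = +0.632456

+0.632456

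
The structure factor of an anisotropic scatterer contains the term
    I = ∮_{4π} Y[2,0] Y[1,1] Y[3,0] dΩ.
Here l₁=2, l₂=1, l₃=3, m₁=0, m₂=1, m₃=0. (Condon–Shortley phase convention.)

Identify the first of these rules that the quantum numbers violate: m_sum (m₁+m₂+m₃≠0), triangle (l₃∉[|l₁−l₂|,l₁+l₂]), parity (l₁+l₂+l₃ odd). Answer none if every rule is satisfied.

m_sum

azimuthal sum: 0 + 1 + 0 = 1  ✗
1 ≤ 3 ≤ 3 (triangle on l)
L = 2 + 1 + 3 = 6 (even)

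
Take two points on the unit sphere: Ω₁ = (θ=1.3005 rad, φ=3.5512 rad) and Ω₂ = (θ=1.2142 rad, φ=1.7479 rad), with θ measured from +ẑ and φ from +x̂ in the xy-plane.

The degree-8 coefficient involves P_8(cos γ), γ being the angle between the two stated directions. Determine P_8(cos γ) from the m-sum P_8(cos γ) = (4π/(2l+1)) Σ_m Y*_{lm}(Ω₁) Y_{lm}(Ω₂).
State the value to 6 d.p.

Addition theorem: P_8(cos γ) = (4π/17) Σ_m Y*_{lm}(Ω₁) Y_{lm}(Ω₂), m = −8…8:
  term(m=-8) = -0.033517+0.112634i   from Y*(Ω₁)=-0.379917-0.051706i, Y(Ω₂)=+0.047004-0.302868i
  term(m=-7) = +0.193762+0.011004i   from Y*(Ω₁)=+0.409056-0.115124i, Y(Ω₂)=+0.431900+0.148453i
  term(m=-6) = -0.000773-0.004352i   from Y*(Ω₁)=-0.016235+0.013235i, Y(Ω₂)=-0.102684+0.184364i
  term(m=-5) = -0.076877+0.033256i   from Y*(Ω₁)=-0.160030+0.309471i, Y(Ω₂)=+0.186143+0.152158i
  term(m=-4) = +0.028650+0.038417i   from Y*(Ω₁)=+0.010319-0.152343i, Y(Ω₂)=-0.238341+0.204205i
  term(m=-3) = +0.018579-0.022169i   from Y*(Ω₁)=-0.094114-0.264396i, Y(Ω₂)=+0.052219+0.088857i
  term(m=-2) = -0.059448-0.029825i   from Y*(Ω₁)=+0.138619+0.148326i, Y(Ω₂)=-0.307269+0.113629i
  term(m=-1) = -0.002362+0.009974i   from Y*(Ω₁)=+0.225299+0.097817i, Y(Ω₂)=+0.007352+0.041078i
  term(m=+0) = +0.070636+0.000000i   from Y*(Ω₁)=-0.216218-0.000000i, Y(Ω₂)=-0.326688+0.000000i
  term(m=+1) = -0.002362-0.009974i   from Y*(Ω₁)=-0.225299+0.097817i, Y(Ω₂)=-0.007352+0.041078i
  term(m=+2) = -0.059448+0.029825i   from Y*(Ω₁)=+0.138619-0.148326i, Y(Ω₂)=-0.307269-0.113629i
  term(m=+3) = +0.018579+0.022169i   from Y*(Ω₁)=+0.094114-0.264396i, Y(Ω₂)=-0.052219+0.088857i
  term(m=+4) = +0.028650-0.038417i   from Y*(Ω₁)=+0.010319+0.152343i, Y(Ω₂)=-0.238341-0.204205i
  term(m=+5) = -0.076877-0.033256i   from Y*(Ω₁)=+0.160030+0.309471i, Y(Ω₂)=-0.186143+0.152158i
  term(m=+6) = -0.000773+0.004352i   from Y*(Ω₁)=-0.016235-0.013235i, Y(Ω₂)=-0.102684-0.184364i
  term(m=+7) = +0.193762-0.011004i   from Y*(Ω₁)=-0.409056-0.115124i, Y(Ω₂)=-0.431900+0.148453i
  term(m=+8) = -0.033517-0.112634i   from Y*(Ω₁)=-0.379917+0.051706i, Y(Ω₂)=+0.047004+0.302868i
Accumulated sum +0.206663+0.000000i; after 4π/(2l+1) scaling, +0.152765+0.000000i ⇒ P_8 = 0.152765

0.152765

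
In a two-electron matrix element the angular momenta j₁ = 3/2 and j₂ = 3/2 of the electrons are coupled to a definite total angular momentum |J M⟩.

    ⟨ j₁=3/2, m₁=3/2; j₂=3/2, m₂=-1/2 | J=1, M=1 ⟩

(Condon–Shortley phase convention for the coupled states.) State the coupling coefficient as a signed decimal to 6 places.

+√(3/10) ≈ +0.547723

triangle: 2!·1!·1!/5! = 2/120
(j±m)!: 3!·0!·1!·2!·2!·0! = 24
prefactor² = (2J+1)·Δ·N² = 6/5
  k=0: +1/(0!·2!·0!·1!·1!·0!) = 1/2
Σ = 1/2  ⇒  CG² = 6/5·(1/2)² = 3/10
CG = +√(3/10) = +0.547723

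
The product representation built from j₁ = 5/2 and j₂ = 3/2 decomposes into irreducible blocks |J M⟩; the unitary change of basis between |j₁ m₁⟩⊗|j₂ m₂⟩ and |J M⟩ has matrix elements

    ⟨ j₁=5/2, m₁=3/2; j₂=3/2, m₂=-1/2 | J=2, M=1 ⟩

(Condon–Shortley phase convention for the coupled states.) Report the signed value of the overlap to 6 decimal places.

+0.154303

j₁+j₂−J=2  J+j₁−j₂=3  J−j₁+j₂=1  j₁+j₂+J+1=7
(j₁±m₁, j₂±m₂, J±M) = (4,1,1,2,3,1)
P² = 24/7
sum k=0..1:
  [0] +1/4 = 1/4
  [1] −1/6 = -1/6
S = 1/12
C² = P²·S² = 1/42 ; C = +0.154303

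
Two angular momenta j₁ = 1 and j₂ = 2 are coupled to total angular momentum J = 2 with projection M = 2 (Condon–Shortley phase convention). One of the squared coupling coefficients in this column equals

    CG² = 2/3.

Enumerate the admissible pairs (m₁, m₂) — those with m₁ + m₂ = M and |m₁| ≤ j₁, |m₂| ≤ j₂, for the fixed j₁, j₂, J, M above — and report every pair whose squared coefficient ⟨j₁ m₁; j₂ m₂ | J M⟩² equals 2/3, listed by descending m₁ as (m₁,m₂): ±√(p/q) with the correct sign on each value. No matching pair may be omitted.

(0,2): −√(2/3)

Admissible pairs with m₁+m₂ = M = 2: (0,2), (1,1)
  (m₁,m₂)=(1,1): CG² = 1/3, CG = +√(1/3)
  (m₁,m₂)=(0,2): CG² = 2/3, CG = −√(2/3)   ← matches the target
Pairs with CG² = 2/3: (0,2): −√(2/3)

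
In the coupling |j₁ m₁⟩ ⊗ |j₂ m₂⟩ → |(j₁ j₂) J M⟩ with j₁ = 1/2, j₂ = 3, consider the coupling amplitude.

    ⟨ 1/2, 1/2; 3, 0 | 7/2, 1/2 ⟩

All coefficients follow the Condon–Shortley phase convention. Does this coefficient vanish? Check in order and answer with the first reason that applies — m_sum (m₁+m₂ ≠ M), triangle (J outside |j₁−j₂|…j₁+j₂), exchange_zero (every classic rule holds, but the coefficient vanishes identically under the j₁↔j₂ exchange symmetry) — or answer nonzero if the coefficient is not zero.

nonzero

m-sum: m₁+m₂ = 1/2+0 = 1/2, M = 1/2  ✓
triangle: |j₁−j₂| = 5/2 ≤ J = 7/2 ≤ j₁+j₂ = 7/2  ✓
exchange: j₁≠j₂ or m₁≠m₂ — the exchange symmetry imposes no constraint here
value check: CG = +√(4/7) = +0.755929 ≠ 0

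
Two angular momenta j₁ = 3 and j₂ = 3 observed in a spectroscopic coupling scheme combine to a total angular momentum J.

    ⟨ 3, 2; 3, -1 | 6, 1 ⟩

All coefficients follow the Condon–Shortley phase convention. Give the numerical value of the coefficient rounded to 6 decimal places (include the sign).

j₁+j₂−J=0  J+j₁−j₂=6  J−j₁+j₂=6  j₁+j₂+J+1=13
(j₁±m₁, j₂±m₂, J±M) = (5,1,2,4,7,5)
P² = 41472000/11
sum k=0..0:
  [0] +1/5760 = 1/5760
S = 1/5760
C² = P²·S² = 5/44 ; C = +0.337100

+0.337100  (= +√(5/44))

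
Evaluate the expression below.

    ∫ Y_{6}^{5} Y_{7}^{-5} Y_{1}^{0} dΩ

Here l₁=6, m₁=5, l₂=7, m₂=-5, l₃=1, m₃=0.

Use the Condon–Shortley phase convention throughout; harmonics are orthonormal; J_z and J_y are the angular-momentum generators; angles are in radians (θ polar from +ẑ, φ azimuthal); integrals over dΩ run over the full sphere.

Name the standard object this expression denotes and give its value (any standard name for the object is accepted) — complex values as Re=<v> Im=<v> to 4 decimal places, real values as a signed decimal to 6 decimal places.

This is a Gaunt coefficient — the integral of a triple product of spherical harmonics over the sphere.
Checks pass: Σm=0; 14 even; l₃=1∈[1,13].
(2·6+1)(2·7+1)(2·1+1) = 585
Δ: 12! 0! 2! / 15! → 1/1365
sum: t=6:+1/518400 = 1/518400
3j²(6 7 1; 0 0 0) = Δ·Π!·Σ² = 7/195  (sign -1)
sum: t=1:−1/39916800 = -1/39916800
3j²(6 7 1; 5 -5 0) = Δ·Π!·Σ² = 8/455  (sign +1)
combine: 4πI² = 585·7/195·8/455 = 24/65
take √, sign -1: I = -0.17141310

Gaunt coefficient, -0.171413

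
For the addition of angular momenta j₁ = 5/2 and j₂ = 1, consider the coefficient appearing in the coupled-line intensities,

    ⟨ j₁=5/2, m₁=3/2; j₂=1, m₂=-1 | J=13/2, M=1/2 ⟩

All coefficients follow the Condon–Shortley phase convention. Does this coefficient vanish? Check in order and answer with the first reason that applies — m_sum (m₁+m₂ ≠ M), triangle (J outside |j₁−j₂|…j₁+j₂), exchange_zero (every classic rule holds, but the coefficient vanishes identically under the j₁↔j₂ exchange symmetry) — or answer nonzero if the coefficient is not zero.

m-sum: m₁+m₂ = 3/2+(-1) = 1/2, M = 1/2  ✓
triangle: need |j₁−j₂| ≤ J ≤ j₁+j₂, i.e. J ∈ [3/2, 7/2]; J = 13/2 is outside ✗ ⇒ coefficient is 0

triangle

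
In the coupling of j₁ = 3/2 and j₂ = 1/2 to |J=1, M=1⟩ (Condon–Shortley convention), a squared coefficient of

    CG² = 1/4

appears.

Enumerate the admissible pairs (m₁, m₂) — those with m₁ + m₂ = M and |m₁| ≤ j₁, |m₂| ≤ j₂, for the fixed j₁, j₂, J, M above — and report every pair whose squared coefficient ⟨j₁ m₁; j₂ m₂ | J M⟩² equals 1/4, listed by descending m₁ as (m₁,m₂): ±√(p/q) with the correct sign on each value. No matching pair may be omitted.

Admissible pairs with m₁+m₂ = M = 1: (1/2,1/2), (3/2,-1/2)
  (m₁,m₂)=(3/2,-1/2): CG² = 3/4, CG = +√(3/4)
  (m₁,m₂)=(1/2,1/2): CG² = 1/4, CG = −√(1/4)   ← matches the target
Pairs with CG² = 1/4: (1/2,1/2): −√(1/4)

(1/2,1/2): −√(1/4)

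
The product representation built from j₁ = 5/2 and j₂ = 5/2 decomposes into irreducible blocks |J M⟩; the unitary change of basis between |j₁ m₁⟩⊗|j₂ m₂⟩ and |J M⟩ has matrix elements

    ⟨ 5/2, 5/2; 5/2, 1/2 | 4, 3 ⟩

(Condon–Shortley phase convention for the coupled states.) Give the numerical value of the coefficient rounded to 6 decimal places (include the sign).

j₁+j₂−J=1  J+j₁−j₂=4  J−j₁+j₂=4  j₁+j₂+J+1=10
(j₁±m₁, j₂±m₂, J±M) = (5,0,3,2,7,1)
P² = 10368
sum k=0..0:
  [0] +1/144 = 1/144
S = 1/144
C² = P²·S² = 1/2 ; C = +0.707107

+0.707107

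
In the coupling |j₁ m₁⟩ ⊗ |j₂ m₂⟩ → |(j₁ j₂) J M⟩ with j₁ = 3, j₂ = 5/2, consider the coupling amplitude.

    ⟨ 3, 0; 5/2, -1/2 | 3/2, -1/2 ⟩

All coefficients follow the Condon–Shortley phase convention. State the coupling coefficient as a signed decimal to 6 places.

√[4·4!2!1!/8! · 3!3!2!3!1!2!] = √(144/35)
  +(−1)^1/∏(1,3,2,1,0,0)! = -1/12  (running -1/12)
  +(−1)^2/∏(2,2,1,0,1,1)! = 1/4  (running 1/6)
⟨..|..⟩ = √(144/35)·(1/6) = +0.338062

+√(4/35) = +0.338062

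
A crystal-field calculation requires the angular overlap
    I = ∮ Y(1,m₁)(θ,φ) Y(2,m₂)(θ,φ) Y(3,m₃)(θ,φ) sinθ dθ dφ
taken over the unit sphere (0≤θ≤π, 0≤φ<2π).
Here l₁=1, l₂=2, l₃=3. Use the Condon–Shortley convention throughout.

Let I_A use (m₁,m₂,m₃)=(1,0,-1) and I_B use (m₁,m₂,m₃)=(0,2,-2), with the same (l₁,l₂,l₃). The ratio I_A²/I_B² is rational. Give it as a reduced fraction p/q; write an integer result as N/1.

l's match ⇒ only the (l;m) 3-j factors differ between A and B.
A: triangle coeff Δ(1,2,3) = 1/105; Σ_t [0,0]: t=0:+1/8 = 1/8; (3j)²=2/35 [(1 2 3; 1 0 -1)], sign=+1
B: triangle coeff Δ(1,2,3) = 1/105; Σ_t [0,0]: t=0:+1/24 = 1/24; (3j)²=1/21 [(1 2 3; 0 2 -2)], sign=-1
I_A²/I_B² = (2/35)/(1/21) = 6/5

6/5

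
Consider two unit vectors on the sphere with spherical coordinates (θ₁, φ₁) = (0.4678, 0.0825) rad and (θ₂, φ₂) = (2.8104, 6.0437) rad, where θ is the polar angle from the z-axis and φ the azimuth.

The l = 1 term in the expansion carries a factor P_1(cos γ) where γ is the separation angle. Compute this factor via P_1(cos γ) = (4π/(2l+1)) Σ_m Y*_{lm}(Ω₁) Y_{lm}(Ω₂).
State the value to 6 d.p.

-0.704964

Addition theorem: P_1(cos γ) = (4π/3) Σ_m Y*_{lm}(Ω₁) Y_{lm}(Ω₂), m = −1…1:
  [-1]  conj(Y_{1,-1})(Ω₁) = (0.155262, 0.012838) ; Y_{1,-1}(Ω₂) = (0.109138, 0.026648) ; Δ = (0.016603, 0.005539)
  [+0]  conj(Y_{1,0})(Ω₁) = (0.436108, -0.000000) ; Y_{1,0}(Ω₂) = (-0.462050, 0.000000) ; Δ = (-0.201504, 0.000000)
  [+1]  conj(Y_{1,1})(Ω₁) = (-0.155262, 0.012838) ; Y_{1,1}(Ω₂) = (-0.109138, 0.026648) ; Δ = (0.016603, -0.005539)
Total Σ_m = (-0.168298, 0.000000). Multiply by 4.188790: (-0.704964, 0.000000). P_1(cos γ) = -0.704964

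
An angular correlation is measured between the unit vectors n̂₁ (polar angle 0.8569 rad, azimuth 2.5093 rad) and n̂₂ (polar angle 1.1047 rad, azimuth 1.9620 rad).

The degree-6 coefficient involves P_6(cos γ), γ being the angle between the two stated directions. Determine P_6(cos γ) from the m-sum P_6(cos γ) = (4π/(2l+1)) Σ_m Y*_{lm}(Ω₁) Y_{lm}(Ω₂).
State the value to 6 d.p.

-0.361485

Addition theorem: P_6(cos γ) = (4π/13) Σ_m Y*_{lm}(Ω₁) Y_{lm}(Ω₂), m = −6…6:
  [-6]  conj(Y_{6,-6})(Ω₁) = (-0.071575, 0.054657) ; Y_{6,-6}(Ω₂) = (0.172046, 0.175162) ; Δ = (-0.021888, -0.003134)
  [-5]  conj(Y_{6,-5})(Ω₁) = (0.270213, -0.005370) ; Y_{6,-5}(Ω₂) = (-0.396509, 0.160777) ; Δ = (-0.106279, 0.045573)
  [-4]  conj(Y_{6,-4})(Ω₁) = (-0.354039, -0.248723) ; Y_{6,-4}(Ω₂) = (0.001660, -0.277566) ; Δ = (-0.069625, 0.097856)
  [-3]  conj(Y_{6,-3})(Ω₁) = (0.101239, 0.299388) ; Y_{6,-3}(Ω₂) = (-0.149804, -0.062840) ; Δ = (0.003647, -0.051212)
  [-2]  conj(Y_{6,-2})(Ω₁) = (-0.036530, 0.115543) ; Y_{6,-2}(Ω₂) = (0.237666, -0.236248) ; Δ = (0.018615, 0.036091)
  [-1]  conj(Y_{6,-1})(Ω₁) = (0.295421, -0.216435) ; Y_{6,-1}(Ω₂) = (-0.018109, -0.043906) ; Δ = (-0.014853, -0.009051)
  [+0]  conj(Y_{6,0})(Ω₁) = (0.020349, -0.000000) ; Y_{6,0}(Ω₂) = (0.334406, 0.000000) ; Δ = (0.006805, 0.000000)
  [+1]  conj(Y_{6,1})(Ω₁) = (-0.295421, -0.216435) ; Y_{6,1}(Ω₂) = (0.018109, -0.043906) ; Δ = (-0.014853, 0.009051)
  [+2]  conj(Y_{6,2})(Ω₁) = (-0.036530, -0.115543) ; Y_{6,2}(Ω₂) = (0.237666, 0.236248) ; Δ = (0.018615, -0.036091)
  [+3]  conj(Y_{6,3})(Ω₁) = (-0.101239, 0.299388) ; Y_{6,3}(Ω₂) = (0.149804, -0.062840) ; Δ = (0.003647, 0.051212)
  [+4]  conj(Y_{6,4})(Ω₁) = (-0.354039, 0.248723) ; Y_{6,4}(Ω₂) = (0.001660, 0.277566) ; Δ = (-0.069625, -0.097856)
  [+5]  conj(Y_{6,5})(Ω₁) = (-0.270213, -0.005370) ; Y_{6,5}(Ω₂) = (0.396509, 0.160777) ; Δ = (-0.106279, -0.045573)
  [+6]  conj(Y_{6,6})(Ω₁) = (-0.071575, -0.054657) ; Y_{6,6}(Ω₂) = (0.172046, -0.175162) ; Δ = (-0.021888, 0.003134)
Σ over m = (-0.373958, -0.000000); ×(4π/13) → (-0.361485, -0.000000). Real part: -0.361485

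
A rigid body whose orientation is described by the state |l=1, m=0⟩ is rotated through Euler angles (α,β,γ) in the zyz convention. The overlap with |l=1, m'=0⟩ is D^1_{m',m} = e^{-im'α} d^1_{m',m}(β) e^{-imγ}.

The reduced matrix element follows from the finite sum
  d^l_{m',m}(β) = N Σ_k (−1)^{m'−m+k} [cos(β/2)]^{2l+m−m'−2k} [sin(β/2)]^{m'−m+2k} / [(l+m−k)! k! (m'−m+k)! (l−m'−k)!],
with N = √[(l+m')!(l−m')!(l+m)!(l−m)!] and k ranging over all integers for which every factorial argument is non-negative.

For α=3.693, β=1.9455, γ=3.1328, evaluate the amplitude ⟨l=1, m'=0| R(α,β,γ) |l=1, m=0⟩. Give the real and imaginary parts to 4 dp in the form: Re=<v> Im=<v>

Split into d^1_{0,0}(β=1.9455) × two z-phases.
With c≡cos(β/2)=0.563029 and s≡sin(β/2)=0.826437, N=[1·1·1·1]^{1/2}=1.000000
k∈{0,1} keeps every argument non-negative
  k=0: (−1)^0·1.0000/(1)·0.5630^2·0.8264^0 = +0.317002
  k=1: (−1)^1·1.0000/(1)·0.5630^0·0.8264^2 = -0.682998
d^1_{0,0}(1.9455) = +0.317002 -0.682998 = -0.365997
Attach z-rotation phases: D = e^{-i(0)(3.6930)}·(-0.365997)·e^{-i(0)(3.1328)} = -0.365997+0.000000i

Re=-0.3660 Im=0.0000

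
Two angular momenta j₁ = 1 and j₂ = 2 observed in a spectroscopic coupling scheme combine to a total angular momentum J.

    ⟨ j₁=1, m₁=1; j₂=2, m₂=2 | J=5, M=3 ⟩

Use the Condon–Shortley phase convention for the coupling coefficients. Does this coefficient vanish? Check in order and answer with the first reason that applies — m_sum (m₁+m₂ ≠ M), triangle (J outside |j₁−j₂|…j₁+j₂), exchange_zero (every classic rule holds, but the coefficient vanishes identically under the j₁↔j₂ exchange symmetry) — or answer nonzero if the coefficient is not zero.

triangle

m-sum: m₁+m₂ = 1+2 = 3, M = 3  ✓
triangle: need |j₁−j₂| ≤ J ≤ j₁+j₂, i.e. J ∈ [1, 3]; J = 5 is outside ✗ ⇒ coefficient is 0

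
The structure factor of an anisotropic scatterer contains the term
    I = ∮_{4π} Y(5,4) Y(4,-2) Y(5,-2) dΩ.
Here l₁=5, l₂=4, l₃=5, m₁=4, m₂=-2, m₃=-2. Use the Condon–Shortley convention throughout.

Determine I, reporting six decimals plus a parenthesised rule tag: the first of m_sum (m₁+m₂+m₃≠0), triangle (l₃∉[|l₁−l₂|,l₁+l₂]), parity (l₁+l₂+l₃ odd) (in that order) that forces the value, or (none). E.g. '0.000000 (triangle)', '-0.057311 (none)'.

Checks pass: Σm=0; 14 even; l₃=5∈[1,9].
(2·5+1)(2·4+1)(2·5+1) = 1089
Δ: 4! 6! 4! / 15! → 1/3153150
sum: t=0:+1/69120 t=1:−1/1728 t=2:+1/576 t=3:−1/1728 t=4:+1/69120 = 7/11520
3j²(5 4 5; 0 0 0) = Δ·Π!·Σ² = 2/143  (sign -1)
sum: t=0:+1/11520 t=1:−1/25920 = 1/20736
3j²(5 4 5; 4 -2 -2) = Δ·Π!·Σ² = 5/429  (sign -1)
combine: 4πI² = 1089·2/143·5/429 = 30/169
take √, sign +1: I = 0.11885360
No selection rule forces the value: the integral is nonzero (none).

0.118854 (none)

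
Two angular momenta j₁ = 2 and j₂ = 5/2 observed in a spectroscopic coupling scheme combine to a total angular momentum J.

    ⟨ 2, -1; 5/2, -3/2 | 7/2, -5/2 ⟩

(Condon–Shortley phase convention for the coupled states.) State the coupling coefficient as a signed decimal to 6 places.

j₁+j₂−J=1  J+j₁−j₂=3  J−j₁+j₂=4  j₁+j₂+J+1=9
(j₁±m₁, j₂±m₂, J±M) = (1,3,1,4,1,6)
P² = 2304/7
sum k=0..1:
  [0] +1/36 = 1/36
  [1] −1/48 = -1/48
S = 1/144
C² = P²·S² = 1/63 ; C = +0.125988

+0.125988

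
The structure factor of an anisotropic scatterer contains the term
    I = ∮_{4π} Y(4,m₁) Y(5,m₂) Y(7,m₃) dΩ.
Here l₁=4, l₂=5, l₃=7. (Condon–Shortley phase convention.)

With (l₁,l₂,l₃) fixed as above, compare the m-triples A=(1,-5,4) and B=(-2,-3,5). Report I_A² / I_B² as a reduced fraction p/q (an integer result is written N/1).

2250/2809

Shared (l₁,l₂,l₃)=(4,5,7): N and (l;000)² cancel in I_A²/I_B².
A: Δ = 2!·6!·8!/17! = 1/6126120; Racah Σ t=0..0: t=0:+1/2903040 = 1/2903040; ⇒ 3j(4 5 7; 1 -5 4)² = 75/6188, sgn -1
B: Δ = 2!·6!·8!/17! = 1/6126120; Racah Σ t=0..2: t=0:+1/2073600 t=1:−1/604800 t=2:+1/3870720 = -53/58060800; ⇒ 3j(4 5 7; -2 -3 5)² = 2809/185640, sgn -1
I_A²/I_B² = (75/6188)/(2809/185640) = 2250/2809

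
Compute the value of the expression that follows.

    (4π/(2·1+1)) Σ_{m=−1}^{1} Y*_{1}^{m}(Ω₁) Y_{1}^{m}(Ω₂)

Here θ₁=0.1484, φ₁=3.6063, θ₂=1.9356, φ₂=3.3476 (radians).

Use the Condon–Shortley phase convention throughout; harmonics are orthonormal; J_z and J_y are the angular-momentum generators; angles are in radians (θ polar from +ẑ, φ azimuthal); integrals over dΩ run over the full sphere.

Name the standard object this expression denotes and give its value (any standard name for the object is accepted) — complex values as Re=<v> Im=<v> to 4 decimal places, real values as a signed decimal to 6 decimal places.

Legendre polynomial (addition theorem), -0.219315

This sum is the spherical-harmonic addition theorem: it equals the Legendre polynomial P_l(cos γ) of the angle γ between the two directions.
Expand P_1 via completeness: Σ_{m} conj(Y_{1,m}) at Ω₁ times Y_{1,m} at Ω₂ —
  m=-1: (-0.045666, -0.022894) × (-0.315934, 0.066021) = (0.015939, 0.004218)  (running Σ = (0.015939, 0.004218))
  m=0: (0.483232, -0.000000) × (-0.174317, 0.000000) = (-0.084235, 0.000000)  (running Σ = (-0.068297, 0.004218))
  m=1: (0.045666, -0.022894) × (0.315934, 0.066021) = (0.015939, -0.004218)  (running Σ = (-0.052358, 0.000000))
Total Σ_m = (-0.052358, 0.000000). Multiply by 4.188790: (-0.219315, 0.000000). P_1(cos γ) = -0.219315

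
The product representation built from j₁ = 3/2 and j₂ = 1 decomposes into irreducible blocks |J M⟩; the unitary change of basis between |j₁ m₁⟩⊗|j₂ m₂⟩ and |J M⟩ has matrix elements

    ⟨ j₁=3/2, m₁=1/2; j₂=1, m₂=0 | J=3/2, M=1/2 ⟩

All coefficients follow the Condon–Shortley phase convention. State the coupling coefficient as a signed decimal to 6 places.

triangle: 1!·2!·1!/5! = 2/120
(j±m)!: 2!·1!·1!·1!·2!·1! = 4
prefactor² = (2J+1)·Δ·N² = 4/15
  k=0: +1/(0!·1!·1!·1!·1!·0!) = 1
  k=1: −1/(1!·0!·0!·0!·2!·1!) = -1/2
Σ = 1/2  ⇒  CG² = 4/15·(1/2)² = 1/15
CG = +√(1/15) = +0.258199

+√(1/15) ≈ +0.258199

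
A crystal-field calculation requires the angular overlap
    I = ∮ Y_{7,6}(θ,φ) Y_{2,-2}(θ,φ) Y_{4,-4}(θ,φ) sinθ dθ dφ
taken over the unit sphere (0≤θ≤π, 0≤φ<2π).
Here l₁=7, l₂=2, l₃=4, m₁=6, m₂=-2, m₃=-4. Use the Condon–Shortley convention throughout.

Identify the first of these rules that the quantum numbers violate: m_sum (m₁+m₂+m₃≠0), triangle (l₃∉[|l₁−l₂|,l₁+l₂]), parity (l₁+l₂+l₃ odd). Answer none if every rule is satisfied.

m₁+m₂+m₃ = 6 − 2 − 4 = 0  ✓
triangle: need |l₁−l₂| ≤ l₃ ≤ l₁+l₂ = [5,9]; l₃=4 is outside  ✗
parity: l₁+l₂+l₃ = 13 is odd

triangle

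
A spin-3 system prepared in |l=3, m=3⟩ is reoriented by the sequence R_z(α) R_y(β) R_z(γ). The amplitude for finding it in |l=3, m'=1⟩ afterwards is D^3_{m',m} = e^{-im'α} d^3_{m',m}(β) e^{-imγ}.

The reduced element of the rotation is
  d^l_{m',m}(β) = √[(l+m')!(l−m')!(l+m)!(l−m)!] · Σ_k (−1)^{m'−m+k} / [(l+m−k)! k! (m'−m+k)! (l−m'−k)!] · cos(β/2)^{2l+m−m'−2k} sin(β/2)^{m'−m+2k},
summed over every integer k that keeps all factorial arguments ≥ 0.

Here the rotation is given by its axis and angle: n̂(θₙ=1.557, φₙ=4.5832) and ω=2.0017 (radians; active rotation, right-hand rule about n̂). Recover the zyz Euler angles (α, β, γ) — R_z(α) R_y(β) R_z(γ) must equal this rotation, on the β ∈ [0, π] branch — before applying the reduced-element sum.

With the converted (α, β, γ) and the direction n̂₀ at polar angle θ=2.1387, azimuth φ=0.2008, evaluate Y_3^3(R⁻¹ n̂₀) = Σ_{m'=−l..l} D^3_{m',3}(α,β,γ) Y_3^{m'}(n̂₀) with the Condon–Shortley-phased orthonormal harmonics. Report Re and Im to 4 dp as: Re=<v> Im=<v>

Re=0.0573 Im=-0.2619

Axis–angle → zyz. n̂ = (sinθₙcosφₙ, sinθₙsinφₙ, cosθₙ) = (-0.128818, -0.991572, +0.013796), ω = 2.0017.
R = I cosω + sinω [n̂]ₓ + (1−cosω) n̂n̂ᵀ gives
  R = [-0.394167, +0.168550, -0.903451; +0.193619, +0.976205, +0.097649; +0.898412, -0.136436, -0.417422]
β = atan2(√(R₁₃²+R₂₃²), R₃₃) = 2.001403; α = atan2(R₂₃, R₁₃) mod 2π = 3.033926; γ = atan2(R₃₂, −R₃₁) mod 2π = 3.292304
Need the full column D^3_{m',3} for m'=−3..3 at α=3.0339, β=2.0014, γ=3.2923.
cos(β/2)=0.539712, sin(β/2)=0.841850
d^3_{-3,3}: single k=6 term ⇒ +0.355965;  D = +0.254276-0.249109i
d^3_{-2,3}: single k=5 term ⇒ +0.558999;  D = -0.439033+0.346020i
d^3_{-1,3}: single k=4 term ⇒ +0.566641;  D = +0.480149-0.300897i
d^3_{0,3}: single k=3 term ⇒ +0.419474;  D = -0.377323+0.183263i
d^3_{1,3}: single k=2 term ⇒ +0.232896;  D = +0.219215-0.078648i
d^3_{2,3}: single k=1 term ⇒ +0.094432;  D = -0.091797+0.022153i
d^3_{3,3}: single k=0 term ⇒ +0.024716;  D = +0.024510-0.003183i
Y_3^{m'}(θ=2.1387,φ=0.2008) and Σ D·Y over m':
  (+0.2543-0.2491i)·(+0.2060-0.1416i)  (-0.4390+0.3460i)·(-0.3596+0.1527i)  (+0.4801-0.3009i)·(+0.1192-0.0243i)  (-0.3773+0.1833i)·(+0.3118+0.0000i)  (+0.2192-0.0786i)·(-0.1192-0.0243i)  (-0.0918+0.0222i)·(-0.3596-0.1527i)  (+0.0245-0.0032i)·(-0.2060-0.1416i)
Y_3^3(R⁻¹ n̂) = +0.057251-0.261874i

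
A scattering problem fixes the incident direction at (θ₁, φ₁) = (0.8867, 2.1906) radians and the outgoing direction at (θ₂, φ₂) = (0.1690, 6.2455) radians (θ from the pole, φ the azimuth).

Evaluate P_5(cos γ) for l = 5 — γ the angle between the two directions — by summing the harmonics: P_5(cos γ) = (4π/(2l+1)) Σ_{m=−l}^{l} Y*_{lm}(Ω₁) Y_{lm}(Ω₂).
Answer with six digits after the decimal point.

Term-by-term m-sum for l=5 (normalisation 4π/11 = 1.142397):
  m=-5: (-0.005523-0.129637i) × (+0.000061+0.000012i) = +0.000001-0.000008i  (running Σ = +0.000001-0.000008i)
  m=-4: (-0.263843+0.205777i) × (+0.001145+0.000174i) = -0.000338+0.000190i  (running Σ = -0.000337+0.000182i)
  m=-3: (+0.400502+0.118911i) × (+0.012668+0.001438i) = +0.004903+0.002082i  (running Σ = +0.004566+0.002264i)
  m=-2: (-0.041452-0.120551i) × (+0.090256+0.006816i) = -0.002920-0.011163i  (running Σ = +0.001646-0.008899i)
  m=-1: (+0.179031-0.250880i) × (+0.388920+0.014663i) = +0.073307-0.094947i  (running Σ = +0.074954-0.103846i)
  m=0: (-0.214930-0.000000i) × (+0.745448+0.000000i) = -0.160219-0.000000i  (running Σ = -0.085265-0.103846i)
  m=1: (-0.179031-0.250880i) × (-0.388920+0.014663i) = +0.073307+0.094947i  (running Σ = -0.011958-0.008899i)
  m=2: (-0.041452+0.120551i) × (+0.090256-0.006816i) = -0.002920+0.011163i  (running Σ = -0.014877+0.002264i)
  m=3: (-0.400502+0.118911i) × (-0.012668+0.001438i) = +0.004903-0.002082i  (running Σ = -0.009975+0.000182i)
  m=4: (-0.263843-0.205777i) × (+0.001145-0.000174i) = -0.000338-0.000190i  (running Σ = -0.010313-0.000008i)
  m=5: (+0.005523-0.129637i) × (-0.000061+0.000012i) = +0.000001+0.000008i  (running Σ = -0.010311+0.000000i)
Σ over m = -0.010311+0.000000i; ×(4π/11) → -0.011780+0.000000i. Real part: -0.011780

-0.011780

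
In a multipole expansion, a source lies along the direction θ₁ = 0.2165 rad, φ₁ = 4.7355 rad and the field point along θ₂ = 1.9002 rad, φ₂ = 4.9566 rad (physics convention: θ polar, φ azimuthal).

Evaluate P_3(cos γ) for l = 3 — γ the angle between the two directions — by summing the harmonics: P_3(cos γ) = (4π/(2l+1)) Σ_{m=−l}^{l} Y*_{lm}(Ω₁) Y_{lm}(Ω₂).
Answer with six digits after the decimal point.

Addition theorem: P_3(cos γ) = (4π/7) Σ_m Y*_{lm}(Ω₁) Y_{lm}(Ω₂), m = −3…3:
  m=-3: (-0.000287, 0.004126) × (-0.236419, -0.262784) = (0.001152, -0.000900)  (running Σ = (0.001152, -0.000900))
  m=-2: (-0.046009, -0.002128) × (0.261388, -0.138892) = (-0.012322, 0.005834)  (running Σ = (-0.011170, 0.004934))
  m=-1: (0.006047, -0.261605) × (-0.035255, -0.141483) = (-0.037226, 0.008367)  (running Σ = (-0.048396, 0.013301))
  m=0: (0.644839, -0.000000) × (0.298987, 0.000000) = (0.192798, 0.000000)  (running Σ = (0.144403, 0.013301))
  m=1: (-0.006047, -0.261605) × (0.035255, -0.141483) = (-0.037226, -0.008367)  (running Σ = (0.107177, 0.004934))
  m=2: (-0.046009, 0.002128) × (0.261388, 0.138892) = (-0.012322, -0.005834)  (running Σ = (0.094855, -0.000900))
  m=3: (0.000287, 0.004126) × (0.236419, -0.262784) = (0.001152, 0.000900)  (running Σ = (0.096007, -0.000000))
Accumulated sum (0.096007, -0.000000); after 4π/(2l+1) scaling, (0.172351, -0.000000) ⇒ P_3 = 0.172351

0.172351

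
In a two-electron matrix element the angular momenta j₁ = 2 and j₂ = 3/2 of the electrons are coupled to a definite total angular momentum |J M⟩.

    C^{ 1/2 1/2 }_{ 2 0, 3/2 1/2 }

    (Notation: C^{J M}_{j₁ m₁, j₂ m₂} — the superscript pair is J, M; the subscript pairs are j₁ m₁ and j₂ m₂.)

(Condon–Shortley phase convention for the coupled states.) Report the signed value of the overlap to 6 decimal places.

triangle: 3!·1!·0!/5! = 6/120
(j±m)!: 2!·2!·2!·1!·1!·0! = 8
prefactor² = (2J+1)·Δ·N² = 4/5
  k=2: +1/(2!·1!·0!·0!·1!·0!) = 1/2
Σ = 1/2  ⇒  CG² = 4/5·(1/2)² = 1/5
CG = +√(1/5) = +0.447214

+√(1/5) = +0.447214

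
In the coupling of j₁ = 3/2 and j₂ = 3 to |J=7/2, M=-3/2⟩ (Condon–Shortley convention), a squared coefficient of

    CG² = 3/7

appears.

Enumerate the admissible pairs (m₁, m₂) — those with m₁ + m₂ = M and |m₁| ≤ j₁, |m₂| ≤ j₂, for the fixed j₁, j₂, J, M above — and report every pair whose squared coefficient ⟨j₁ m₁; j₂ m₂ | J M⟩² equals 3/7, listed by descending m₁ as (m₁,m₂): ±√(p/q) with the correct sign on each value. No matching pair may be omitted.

(1/2,-2): +√(3/7)

Admissible pairs with m₁+m₂ = M = -3/2: (-3/2,0), (-1/2,-1), (1/2,-2), (3/2,-3)
  (m₁,m₂)=(3/2,-3): CG² = 2/21, CG = +√(2/21)
  (m₁,m₂)=(1/2,-2): CG² = 3/7, CG = +√(3/7)   ← matches the target
  (m₁,m₂)=(-1/2,-1): CG² = 0/1, CG = 0
  (m₁,m₂)=(-3/2,0): CG² = 10/21, CG = −√(10/21)
Pairs with CG² = 3/7: (1/2,-2): +√(3/7)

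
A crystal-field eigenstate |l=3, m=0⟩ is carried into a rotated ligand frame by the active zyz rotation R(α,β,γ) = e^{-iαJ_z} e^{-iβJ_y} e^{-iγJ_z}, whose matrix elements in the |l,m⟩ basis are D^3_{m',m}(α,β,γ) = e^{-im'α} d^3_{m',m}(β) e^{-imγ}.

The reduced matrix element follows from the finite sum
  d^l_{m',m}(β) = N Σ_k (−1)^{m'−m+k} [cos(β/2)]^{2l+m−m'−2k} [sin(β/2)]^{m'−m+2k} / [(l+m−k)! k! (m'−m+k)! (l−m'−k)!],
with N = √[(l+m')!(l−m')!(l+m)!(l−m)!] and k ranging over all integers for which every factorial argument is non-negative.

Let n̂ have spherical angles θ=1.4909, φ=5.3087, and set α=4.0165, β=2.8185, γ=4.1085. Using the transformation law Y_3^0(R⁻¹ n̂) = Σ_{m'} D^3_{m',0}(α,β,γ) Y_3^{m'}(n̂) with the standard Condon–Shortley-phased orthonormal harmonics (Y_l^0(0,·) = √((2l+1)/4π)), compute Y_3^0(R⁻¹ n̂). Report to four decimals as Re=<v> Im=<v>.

Need the full column D^3_{m',0} for m'=−3..3 at α=4.0165, β=2.8185, γ=4.1085.
cos(β/2)=0.160845, sin(β/2)=0.986980
d^3_{-3,0}: single k=3 term ⇒ +0.017892;  D = +0.015555-0.008842i
d^3_{-2,0}: k∈[2..3] ⇒ +0.003571 -0.134464 = -0.130893;  D = +0.023307-0.128801i
d^3_{-1,0}: k∈[1..3] ⇒ +0.000368 -0.041577 +0.521841 = +0.480632;  D = -0.308118-0.368877i
d^3_{0,0}: k∈[0..3] ⇒ +0.000017 -0.005868 +0.220947 -0.924378 = -0.709281;  D = -0.709281+0.000000i
d^3_{1,0}: k∈[0..2] ⇒ -0.000368 +0.041577 -0.521841 = -0.480632;  D = +0.308118-0.368877i
d^3_{2,0}: k∈[0..1] ⇒ +0.003571 -0.134464 = -0.130893;  D = +0.023307+0.128801i
d^3_{3,0}: single k=0 term ⇒ -0.017892;  D = -0.015555-0.008842i
Y_3^{m'}(θ=1.4909,φ=5.3087) and Σ D·Y over m':
  (+0.0156-0.0088i)·(-0.4035+0.0894i)  (+0.0233-0.1288i)·(-0.0299+0.0753i)  (-0.3081-0.3689i)·(-0.1752-0.2581i)  (-0.7093+0.0000i)·(-0.0884+0.0000i)  (+0.3081-0.3689i)·(+0.1752-0.2581i)  (+0.0233+0.1288i)·(-0.0299-0.0753i)  (-0.0156-0.0088i)·(+0.4035+0.0894i)
Y_3^0(R⁻¹ n̂) = -0.012709+0.000000i

Re=-0.0127 Im=0.0000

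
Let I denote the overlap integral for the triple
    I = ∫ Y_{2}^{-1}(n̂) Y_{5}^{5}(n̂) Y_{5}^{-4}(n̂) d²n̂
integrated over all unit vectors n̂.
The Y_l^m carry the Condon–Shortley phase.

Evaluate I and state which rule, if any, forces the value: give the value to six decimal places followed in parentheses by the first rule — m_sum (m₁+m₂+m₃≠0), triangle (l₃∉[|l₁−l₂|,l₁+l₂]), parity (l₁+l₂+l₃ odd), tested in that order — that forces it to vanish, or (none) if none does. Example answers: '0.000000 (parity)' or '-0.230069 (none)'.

Checks pass: Σm=0; 12 even; l₃=5∈[3,7].
(2·2+1)(2·5+1)(2·5+1) = 605
Δ: 2! 2! 8! / 13! → 1/38610
sum: t=0:+1/2880 t=1:−1/576 t=2:+1/2880 = -1/960
3j²(2 5 5; 0 0 0) = Δ·Π!·Σ² = 10/429  (sign +1)
sum: t=2:+1/80640 = 1/80640
3j²(2 5 5; -1 5 -4) = Δ·Π!·Σ² = 9/286  (sign -1)
combine: 4πI² = 605·10/429·9/286 = 75/169
take √, sign -1: I = -0.18792404
No selection rule forces the value: the integral is nonzero (none).

-0.187924 (none)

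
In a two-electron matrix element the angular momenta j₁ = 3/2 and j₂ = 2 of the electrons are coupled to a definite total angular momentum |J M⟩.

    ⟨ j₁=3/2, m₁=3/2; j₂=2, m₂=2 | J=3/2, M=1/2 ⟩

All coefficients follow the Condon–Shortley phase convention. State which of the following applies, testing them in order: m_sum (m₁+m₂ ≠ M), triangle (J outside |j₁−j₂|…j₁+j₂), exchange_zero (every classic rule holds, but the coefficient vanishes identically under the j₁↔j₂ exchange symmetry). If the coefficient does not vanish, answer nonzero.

m_sum

m-sum: m₁+m₂ = 3/2+2 = 7/2, M = 1/2  ✗ ⇒ coefficient is 0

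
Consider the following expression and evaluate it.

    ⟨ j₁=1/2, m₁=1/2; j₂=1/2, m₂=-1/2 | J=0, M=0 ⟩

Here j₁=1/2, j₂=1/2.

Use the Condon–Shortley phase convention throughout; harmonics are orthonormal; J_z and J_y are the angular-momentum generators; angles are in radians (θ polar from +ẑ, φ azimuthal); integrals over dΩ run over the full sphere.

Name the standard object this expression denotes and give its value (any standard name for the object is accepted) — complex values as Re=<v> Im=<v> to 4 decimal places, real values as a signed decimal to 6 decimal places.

This is a Clebsch–Gordan (vector-coupling) coefficient.
triangle: 1!×0!×0!/2! = 1/2
(j±m)!: 1!×0!×0!×1!×0!×0! = 1
prefactor² = (2J+1)×Δ×N² = 1/2
  k=0: +1/(0!×1!×0!×0!×0!×0!) = 1
Σ = 1  ⇒  CG² = 1/2×1² = 1/2
CG = +√(1/2) = +0.707107

Clebsch–Gordan coefficient, +√(1/2) ≈ +0.707107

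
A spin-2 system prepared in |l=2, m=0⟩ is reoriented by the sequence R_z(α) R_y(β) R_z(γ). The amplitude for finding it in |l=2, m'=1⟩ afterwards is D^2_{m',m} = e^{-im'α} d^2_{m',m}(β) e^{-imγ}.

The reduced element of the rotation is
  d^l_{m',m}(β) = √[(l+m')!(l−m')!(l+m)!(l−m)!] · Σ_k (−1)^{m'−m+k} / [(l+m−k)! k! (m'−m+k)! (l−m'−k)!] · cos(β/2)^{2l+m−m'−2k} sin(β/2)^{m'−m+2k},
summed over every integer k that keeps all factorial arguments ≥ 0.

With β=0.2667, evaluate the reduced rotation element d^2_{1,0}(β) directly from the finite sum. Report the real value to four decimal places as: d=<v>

d=-0.3114

d^2_{1,0}(β=0.2667) via the finite sum:
c=cos(0.266700/2)=0.991122, s=sin(0.266700/2)=0.132955; N=√[6·1·2·2]=4.898979
The bounds max(0,m−m')=0 and min(l+m,l−m')=1 give 2 terms
  k=0: (−1)^1·4.8990/(2)·0.9911^3·0.1330^1 = -0.317075
  k=1: (−1)^2·4.8990/(2)·0.9911^1·0.1330^3 = +0.005706
d^2_{1,0}(0.2667) = -0.317075 +0.005706 = -0.311369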